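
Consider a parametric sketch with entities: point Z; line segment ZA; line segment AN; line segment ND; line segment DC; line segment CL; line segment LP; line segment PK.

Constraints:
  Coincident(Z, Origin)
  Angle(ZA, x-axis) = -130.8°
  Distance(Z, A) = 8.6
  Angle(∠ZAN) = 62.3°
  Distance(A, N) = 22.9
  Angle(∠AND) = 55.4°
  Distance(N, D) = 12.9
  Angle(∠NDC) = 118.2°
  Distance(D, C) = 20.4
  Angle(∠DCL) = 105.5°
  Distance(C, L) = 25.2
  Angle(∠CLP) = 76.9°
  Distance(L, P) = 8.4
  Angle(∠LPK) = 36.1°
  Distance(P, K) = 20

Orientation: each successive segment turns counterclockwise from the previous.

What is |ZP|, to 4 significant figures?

23.96

Z is at the origin; ZA runs at -130.8° with length 8.6, so A = (-5.619, -6.510). ∠ZAN = 62.3° gives AN at -13.10° from the x-axis; with |AN| = 22.9, N = (16.68, -11.70). ∠AND = 55.4° gives ND at 111.5° from the x-axis; with |ND| = 12.9, D = (11.96, 0.3019). ∠NDC = 118.2° gives DC at 173.3° from the x-axis; with |DC| = 20.4, C = (-8.304, 2.682). ∠DCL = 105.5° gives CL at -112.2° from the x-axis; with |CL| = 25.2, L = (-17.83, -20.65). ∠CLP = 76.9° gives LP at -9.100° from the x-axis; with |LP| = 8.4, P = (-9.531, -21.98). Then |ZP| = |P − Z| = 23.96.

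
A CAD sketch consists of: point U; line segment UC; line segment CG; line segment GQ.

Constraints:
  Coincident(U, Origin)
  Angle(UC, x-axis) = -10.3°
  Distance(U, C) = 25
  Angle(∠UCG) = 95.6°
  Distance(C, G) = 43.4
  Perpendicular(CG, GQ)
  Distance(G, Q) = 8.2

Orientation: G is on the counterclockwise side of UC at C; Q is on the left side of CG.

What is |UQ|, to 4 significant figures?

48.78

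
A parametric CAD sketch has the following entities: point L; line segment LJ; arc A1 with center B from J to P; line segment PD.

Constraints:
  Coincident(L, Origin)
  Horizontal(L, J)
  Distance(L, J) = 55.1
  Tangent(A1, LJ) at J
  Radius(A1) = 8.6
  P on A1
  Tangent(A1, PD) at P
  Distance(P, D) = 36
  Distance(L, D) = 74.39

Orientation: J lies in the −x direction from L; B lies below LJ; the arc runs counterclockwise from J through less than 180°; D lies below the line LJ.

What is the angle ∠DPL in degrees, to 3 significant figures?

91.2°

Checks: |LJ| = 55.10 ✓; |BP| = 8.600 ✓; ∠(BP, PD) = 90.00° ✓; |PD| = 36.00 ✓; |LD| = 74.39 ✓.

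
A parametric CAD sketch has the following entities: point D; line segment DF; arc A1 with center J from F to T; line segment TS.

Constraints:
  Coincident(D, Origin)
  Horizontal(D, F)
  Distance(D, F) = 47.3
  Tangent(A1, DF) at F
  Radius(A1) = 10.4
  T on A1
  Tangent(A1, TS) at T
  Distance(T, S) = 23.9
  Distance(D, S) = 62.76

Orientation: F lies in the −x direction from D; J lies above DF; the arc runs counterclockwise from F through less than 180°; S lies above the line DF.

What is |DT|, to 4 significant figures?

41.69

D is at the origin; DF is horizontal with |DF| = 47.3 and F on the −x side, so F = (-47.30, 0.000). Tangency of A1 to DF means the radius JF is perpendicular to DF, so J = F + (0, 10.4) = (-47.30, 10.40). Since JT ⟂ TS (tangency), |JS| = √(10.4² + 23.9²) = 26.06 regardless of where T sits on A1. So S lies on both circle(D, 62.76) and circle(J, 26.06); the above-DF intersection is S = (-51.30, 36.16). T is the foot of the tangent from S: T = (-38.51, 15.96).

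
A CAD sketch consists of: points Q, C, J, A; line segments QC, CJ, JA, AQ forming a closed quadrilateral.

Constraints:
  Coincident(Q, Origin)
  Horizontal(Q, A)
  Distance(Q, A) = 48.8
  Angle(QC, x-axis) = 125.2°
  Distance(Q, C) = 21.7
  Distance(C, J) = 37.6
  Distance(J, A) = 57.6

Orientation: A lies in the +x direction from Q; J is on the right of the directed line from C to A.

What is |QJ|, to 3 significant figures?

20.0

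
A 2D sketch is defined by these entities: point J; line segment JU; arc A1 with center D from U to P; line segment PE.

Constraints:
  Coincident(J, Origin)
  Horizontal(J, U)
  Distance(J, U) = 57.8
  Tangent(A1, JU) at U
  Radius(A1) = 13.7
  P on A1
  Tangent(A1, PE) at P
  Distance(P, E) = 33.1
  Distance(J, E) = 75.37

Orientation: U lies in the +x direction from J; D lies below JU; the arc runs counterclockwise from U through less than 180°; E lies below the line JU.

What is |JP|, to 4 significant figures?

48.69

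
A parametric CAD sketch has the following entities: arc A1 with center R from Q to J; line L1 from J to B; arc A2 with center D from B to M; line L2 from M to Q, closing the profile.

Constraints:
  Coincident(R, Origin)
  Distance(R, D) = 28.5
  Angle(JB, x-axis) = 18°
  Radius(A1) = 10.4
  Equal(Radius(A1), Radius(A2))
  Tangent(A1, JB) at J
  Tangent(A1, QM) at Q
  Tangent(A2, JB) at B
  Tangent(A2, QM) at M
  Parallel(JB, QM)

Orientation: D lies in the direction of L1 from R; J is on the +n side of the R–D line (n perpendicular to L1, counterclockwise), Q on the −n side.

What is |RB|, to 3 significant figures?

30.3

The slot axis is L1's direction at 18.0°, so u = (cos 18.0°, sin 18.0°) = (0.951, 0.309) and n = (−sin 18.0°, cos 18.0°) = (-0.309, 0.951). R is at the origin and D lies 28.5 along u from R, so D = 28.5·u = (27.1, 8.81). Tangency of A1 to both parallel lines with radius 10.4 puts J and Q at R ± 10.4·n: J = (-3.21, 9.89), Q = (3.21, -9.89). Equal radii place B and M the same way about D: B = D + 10.4·n = (23.9, 18.7), M = D − 10.4·n = (30.3, -1.08). Then |RB| = |B − R| = 30.3.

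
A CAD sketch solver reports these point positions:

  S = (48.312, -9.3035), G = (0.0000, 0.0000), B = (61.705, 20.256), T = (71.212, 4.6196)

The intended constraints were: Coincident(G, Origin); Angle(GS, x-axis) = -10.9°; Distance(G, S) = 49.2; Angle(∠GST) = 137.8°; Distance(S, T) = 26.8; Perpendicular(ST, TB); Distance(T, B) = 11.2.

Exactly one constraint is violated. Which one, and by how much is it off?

Distance(T, B) = 11.2 — off by 7.10.

G = (0.00, 0.00) ✓; GS at -10.90° ✓; |GS| = 49.20 ✓; ∠GST = 137.8° ✓; |ST| = 26.80 ✓; ∠(ST, TB) = 90.00° ✓; |TB| = 18.30 ✗.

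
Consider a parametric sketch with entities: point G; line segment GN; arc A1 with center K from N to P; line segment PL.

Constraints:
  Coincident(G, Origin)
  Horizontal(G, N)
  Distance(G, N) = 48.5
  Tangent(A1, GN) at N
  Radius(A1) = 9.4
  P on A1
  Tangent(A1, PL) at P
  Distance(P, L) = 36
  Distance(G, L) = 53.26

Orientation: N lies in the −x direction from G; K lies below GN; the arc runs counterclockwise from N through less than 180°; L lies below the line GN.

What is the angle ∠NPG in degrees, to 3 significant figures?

49.9°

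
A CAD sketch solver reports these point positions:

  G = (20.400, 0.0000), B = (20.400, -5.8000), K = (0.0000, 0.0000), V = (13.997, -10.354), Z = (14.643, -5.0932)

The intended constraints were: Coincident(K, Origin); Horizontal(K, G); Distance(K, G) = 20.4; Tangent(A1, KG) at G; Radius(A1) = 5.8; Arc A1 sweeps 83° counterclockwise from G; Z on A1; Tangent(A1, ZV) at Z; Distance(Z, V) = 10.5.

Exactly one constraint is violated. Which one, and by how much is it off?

Distance(Z, V) = 10.5 — off by 5.20.

K = (0.00, 0.00) ✓; K.y = 0.00, G.y = 0.00 ✓; |KG| = 20.40 ✓; ∠(BG, GK) = 90.00° ✓; |BG| = 5.800 ✓; bearing(B→Z) − bearing(B→G) = 83.00° ✓; |BZ| = 5.800 ✓; ∠(BZ, ZV) = 90.00° ✓; |ZV| = 5.300 ✗.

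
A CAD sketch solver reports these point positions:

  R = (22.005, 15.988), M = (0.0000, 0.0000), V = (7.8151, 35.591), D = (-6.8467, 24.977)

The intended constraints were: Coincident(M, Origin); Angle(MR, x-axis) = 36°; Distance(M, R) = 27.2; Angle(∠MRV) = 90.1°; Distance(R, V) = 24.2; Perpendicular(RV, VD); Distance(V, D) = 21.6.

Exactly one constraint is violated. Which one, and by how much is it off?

Distance(V, D) = 21.6 — off by 3.50.

M = (0.00, 0.00) ✓; MR at 36.00° ✓; |MR| = 27.20 ✓; ∠MRV = 90.10° ✓; |RV| = 24.20 ✓; ∠(RV, VD) = 90.00° ✓; |VD| = 18.10 ✗.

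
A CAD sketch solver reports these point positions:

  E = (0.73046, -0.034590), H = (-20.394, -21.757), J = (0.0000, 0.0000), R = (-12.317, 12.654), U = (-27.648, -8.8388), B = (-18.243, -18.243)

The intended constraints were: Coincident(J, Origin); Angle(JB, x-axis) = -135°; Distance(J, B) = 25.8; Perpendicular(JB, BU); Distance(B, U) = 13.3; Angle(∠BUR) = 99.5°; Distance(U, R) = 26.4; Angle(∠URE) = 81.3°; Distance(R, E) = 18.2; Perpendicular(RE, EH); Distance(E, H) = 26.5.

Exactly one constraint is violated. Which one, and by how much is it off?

Distance(E, H) = 26.5 — off by 3.80.

J = (0.00, 0.00) ✓; JB at -135.0° ✓; |JB| = 25.80 ✓; ∠(JB, BU) = 90.00° ✓; |BU| = 13.30 ✓; ∠BUR = 99.50° ✓; |UR| = 26.40 ✓; ∠URE = 81.30° ✓; |RE| = 18.20 ✓; ∠(RE, EH) = 90.00° ✓; |EH| = 30.30 ✗.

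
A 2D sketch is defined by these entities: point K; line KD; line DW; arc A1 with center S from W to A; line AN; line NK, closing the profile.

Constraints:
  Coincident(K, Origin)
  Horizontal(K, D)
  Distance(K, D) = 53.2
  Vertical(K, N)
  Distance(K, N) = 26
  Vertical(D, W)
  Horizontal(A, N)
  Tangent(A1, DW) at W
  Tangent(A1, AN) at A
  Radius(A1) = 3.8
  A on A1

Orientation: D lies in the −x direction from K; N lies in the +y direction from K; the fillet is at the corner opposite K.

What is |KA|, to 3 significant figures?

55.8

K is at the origin; KD is horizontal with |KD| = 53.2 and D on the −x side, so D = (-53.2, 0.00). KN is vertical with |KN| = 26.0 and N on the +y side, so N = (0.00, 26.0). The virtual corner opposite K is at (-53.2, 26.0). Tangency of A1 to DW means the radius SW is perpendicular to DW and tangency of A1 to AN means the radius SA is perpendicular to AN, with radius 3.8, so the center S sits 3.8 in from both sides at S = (-49.4, 22.2). That places the tangent points at W = (-53.2, 22.2) on DW and A = (-49.4, 26.0) on AN. Then |KA| = |A − K| = 55.8.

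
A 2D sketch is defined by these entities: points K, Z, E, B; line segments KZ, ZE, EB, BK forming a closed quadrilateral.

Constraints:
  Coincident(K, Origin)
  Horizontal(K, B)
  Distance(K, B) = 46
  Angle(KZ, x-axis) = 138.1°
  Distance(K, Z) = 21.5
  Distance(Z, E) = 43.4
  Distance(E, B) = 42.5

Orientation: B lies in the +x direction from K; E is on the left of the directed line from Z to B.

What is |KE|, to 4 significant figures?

41.51

Checks: |ZE| = 43.40 ✓; |EB| = 42.50 ✓.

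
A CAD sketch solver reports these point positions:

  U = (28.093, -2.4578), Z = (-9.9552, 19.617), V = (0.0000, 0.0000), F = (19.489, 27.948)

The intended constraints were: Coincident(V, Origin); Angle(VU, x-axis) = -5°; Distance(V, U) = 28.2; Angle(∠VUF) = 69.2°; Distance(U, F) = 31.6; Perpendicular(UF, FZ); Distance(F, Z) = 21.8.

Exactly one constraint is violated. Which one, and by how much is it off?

Distance(F, Z) = 21.8 — off by 8.80.

V = (0.00, 0.00) ✓; VU at -5.000° ✓; |VU| = 28.20 ✓; ∠VUF = 69.20° ✓; |UF| = 31.60 ✓; ∠(UF, FZ) = 90.00° ✓; |FZ| = 30.60 ✗.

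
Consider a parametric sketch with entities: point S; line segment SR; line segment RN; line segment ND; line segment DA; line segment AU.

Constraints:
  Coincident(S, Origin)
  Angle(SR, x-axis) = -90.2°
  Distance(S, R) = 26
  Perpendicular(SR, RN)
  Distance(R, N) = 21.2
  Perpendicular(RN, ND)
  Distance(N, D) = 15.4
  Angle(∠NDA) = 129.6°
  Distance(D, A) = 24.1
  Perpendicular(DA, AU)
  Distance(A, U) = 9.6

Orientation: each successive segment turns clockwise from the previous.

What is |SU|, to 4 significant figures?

4.372

∠NDA = 129.6° gives DA at 39.40° from the x-axis; with |DA| = 24.1, A = (-2.614, 4.771). DA ⟂ AU, so AU runs at -50.60°; with |AU| = 9.6, U = (3.479, -2.647). Then |SU| = |U − S| = 4.372.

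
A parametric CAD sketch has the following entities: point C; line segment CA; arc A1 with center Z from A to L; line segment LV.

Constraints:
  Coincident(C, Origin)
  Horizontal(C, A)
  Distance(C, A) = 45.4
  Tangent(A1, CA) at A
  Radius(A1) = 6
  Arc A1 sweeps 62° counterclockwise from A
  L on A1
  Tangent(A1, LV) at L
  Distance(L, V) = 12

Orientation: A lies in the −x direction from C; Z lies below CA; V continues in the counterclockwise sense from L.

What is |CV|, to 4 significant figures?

57.99

C is at the origin; CA is horizontal with |CA| = 45.4 and A on the −x side, so A = (-45.40, 0.000). Since A1 is tangent to CA there, ZA ⟂ CA, so Z = A + (0, -6) = (-45.40, -6.000). On A1, A sits at bearing 90° from Z; a 62° counterclockwise sweep puts L at bearing 152°, so L = Z + 6.0·(cos 152°, sin 152°) = (-50.70, -3.183). The tangent condition forces ZL to be normal to LV, so LV runs along (−sin 152°, cos 152°); with |LV| = 12.0, V = (-56.33, -13.78). Then |CV| = |V − C| = 57.99.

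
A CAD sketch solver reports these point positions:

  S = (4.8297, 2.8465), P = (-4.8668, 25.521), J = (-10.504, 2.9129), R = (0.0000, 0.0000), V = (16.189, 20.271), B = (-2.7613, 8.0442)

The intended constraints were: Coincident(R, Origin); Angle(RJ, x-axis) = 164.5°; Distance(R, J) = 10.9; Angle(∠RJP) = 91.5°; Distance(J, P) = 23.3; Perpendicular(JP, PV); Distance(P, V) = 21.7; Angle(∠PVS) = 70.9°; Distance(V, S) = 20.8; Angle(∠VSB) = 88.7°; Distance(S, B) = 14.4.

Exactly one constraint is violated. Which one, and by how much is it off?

Distance(S, B) = 14.4 — off by 5.20.

R = (0.00, 0.00) ✓; RJ at 164.5° ✓; |RJ| = 10.90 ✓; ∠RJP = 91.50° ✓; |JP| = 23.30 ✓; ∠(JP, PV) = 90.00° ✓; |PV| = 21.70 ✓; ∠PVS = 70.90° ✓; |VS| = 20.80 ✓; ∠VSB = 88.70° ✓; |SB| = 9.200 ✗.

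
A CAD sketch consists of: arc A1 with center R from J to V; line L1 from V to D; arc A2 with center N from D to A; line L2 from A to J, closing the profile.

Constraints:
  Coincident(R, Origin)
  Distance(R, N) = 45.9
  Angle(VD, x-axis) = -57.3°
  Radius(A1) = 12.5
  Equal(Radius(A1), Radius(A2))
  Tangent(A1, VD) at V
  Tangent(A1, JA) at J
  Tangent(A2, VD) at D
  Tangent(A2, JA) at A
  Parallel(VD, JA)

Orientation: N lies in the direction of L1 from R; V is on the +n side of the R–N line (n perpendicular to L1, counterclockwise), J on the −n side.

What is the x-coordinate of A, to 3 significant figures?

14.3

Tangency of A1 to both parallel lines with radius 12.5 puts V and J at R ± 12.5·n: V = (10.5, 6.75), J = (-10.5, -6.75). Equal radii place D and A the same way about N: D = N + 12.5·n = (35.3, -31.9), A = N − 12.5·n = (14.3, -45.4). So A.x = 14.3.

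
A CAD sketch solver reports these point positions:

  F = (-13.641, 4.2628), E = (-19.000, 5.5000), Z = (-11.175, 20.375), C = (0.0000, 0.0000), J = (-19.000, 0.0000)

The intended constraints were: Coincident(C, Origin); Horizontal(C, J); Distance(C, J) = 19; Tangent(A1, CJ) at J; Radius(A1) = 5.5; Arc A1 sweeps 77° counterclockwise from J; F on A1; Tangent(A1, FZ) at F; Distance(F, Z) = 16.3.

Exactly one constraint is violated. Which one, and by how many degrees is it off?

Tangent(A1, FZ) at F — off by 4.30°.

C = (0.00, 0.00) ✓; C.y = 0.00, J.y = 0.00 ✓; |CJ| = 19.00 ✓; ∠(EJ, JC) = 90.00° ✓; |EJ| = 5.500 ✓; bearing(E→F) − bearing(E→J) = 77.00° ✓; |EF| = 5.500 ✓; ∠(EF, FZ) = 85.70° ✗; |FZ| = 16.30 ✓.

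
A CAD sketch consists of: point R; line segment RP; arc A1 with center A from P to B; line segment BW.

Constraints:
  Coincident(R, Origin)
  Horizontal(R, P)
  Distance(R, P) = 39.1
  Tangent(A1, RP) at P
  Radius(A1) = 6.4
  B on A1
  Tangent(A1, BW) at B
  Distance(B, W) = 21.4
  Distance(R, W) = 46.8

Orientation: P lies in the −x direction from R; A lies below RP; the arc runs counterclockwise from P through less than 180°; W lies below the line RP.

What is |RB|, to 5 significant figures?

45.885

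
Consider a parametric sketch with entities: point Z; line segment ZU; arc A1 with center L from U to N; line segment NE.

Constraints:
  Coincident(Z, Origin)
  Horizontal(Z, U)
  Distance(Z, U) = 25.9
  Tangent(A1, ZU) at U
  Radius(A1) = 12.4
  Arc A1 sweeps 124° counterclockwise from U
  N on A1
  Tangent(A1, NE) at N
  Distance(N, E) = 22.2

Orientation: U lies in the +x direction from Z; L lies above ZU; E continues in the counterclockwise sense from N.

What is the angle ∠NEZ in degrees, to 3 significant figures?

66.2°

Z is at the origin; ZU is horizontal with |ZU| = 25.9 and U on the +x side, so U = (25.9, 0.00). Since A1 is tangent to ZU there, LU ⟂ ZU, so L = U + (0, 12.4) = (25.9, 12.4). On A1, U sits at bearing -90° from L; a 124° counterclockwise sweep puts N at bearing 34°, so N = L + 12.4·(cos 34°, sin 34°) = (36.2, 19.3). Tangency of A1 to NE means the radius LN is perpendicular to NE, so NE runs along (−sin 34°, cos 34°); with |NE| = 22.2, E = (23.8, 37.7). Then cos ∠NEZ = EN·EZ / (|EN||EZ|), giving 66.2°.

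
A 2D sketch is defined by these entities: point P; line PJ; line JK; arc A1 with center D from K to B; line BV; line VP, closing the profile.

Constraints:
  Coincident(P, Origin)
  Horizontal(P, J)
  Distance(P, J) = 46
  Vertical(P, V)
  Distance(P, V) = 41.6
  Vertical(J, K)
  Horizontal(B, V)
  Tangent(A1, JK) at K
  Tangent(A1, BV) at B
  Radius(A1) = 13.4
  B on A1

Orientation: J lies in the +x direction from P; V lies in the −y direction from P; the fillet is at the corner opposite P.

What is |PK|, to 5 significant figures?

53.956

P is at the origin; PJ is horizontal with |PJ| = 46.0 and J on the +x side, so J = (46.000, 0.0000). P and V share the same x with |PV| = 41.6 and V on the −y side, so V = (0.0000, -41.600). The virtual corner opposite P is at (46.000, -41.600). Tangency of A1 to JK means the radius DK is perpendicular to JK and since A1 is tangent to BV there, DB ⟂ BV, with radius 13.4, so the center D sits 13.4 in from both sides at D = (32.600, -28.200). That places the tangent points at K = (46.000, -28.200) on JK and B = (32.600, -41.600) on BV. Then |PK| = |K − P| = 53.956.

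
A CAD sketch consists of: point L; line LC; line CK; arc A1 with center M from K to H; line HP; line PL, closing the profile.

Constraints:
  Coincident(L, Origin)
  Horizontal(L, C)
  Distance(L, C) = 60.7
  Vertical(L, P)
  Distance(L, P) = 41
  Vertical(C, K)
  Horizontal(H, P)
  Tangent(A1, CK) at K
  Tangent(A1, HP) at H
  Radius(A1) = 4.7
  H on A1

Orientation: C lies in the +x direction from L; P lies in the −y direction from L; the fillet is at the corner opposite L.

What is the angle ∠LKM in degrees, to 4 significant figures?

30.88°

The virtual corner opposite L is at (60.70, -41.00). Tangency of A1 to CK means the radius MK is perpendicular to CK and A1 meets HP tangentially, so MH is at right angles to HP, with radius 4.7, so the center M sits 4.7 in from both sides at M = (56.00, -36.30). That places the tangent points at K = (60.70, -36.30) on CK and H = (56.00, -41.00) on HP. Then cos ∠LKM = KL·KM / (|KL||KM|), giving 30.88°.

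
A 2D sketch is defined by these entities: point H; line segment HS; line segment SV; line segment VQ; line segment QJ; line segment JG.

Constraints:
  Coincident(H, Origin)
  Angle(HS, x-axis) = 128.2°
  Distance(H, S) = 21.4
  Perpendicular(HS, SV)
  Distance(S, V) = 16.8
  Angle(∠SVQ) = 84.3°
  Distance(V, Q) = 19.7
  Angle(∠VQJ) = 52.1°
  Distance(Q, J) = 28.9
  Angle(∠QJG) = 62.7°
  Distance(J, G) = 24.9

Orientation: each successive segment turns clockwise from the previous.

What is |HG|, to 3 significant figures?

34.6

H is at the origin; HS runs at 128.2° with length 21.4, so S = (-13.2, 16.8). HS ⟂ SV, so SV runs at 38.2°; with |SV| = 16.8, V = (-0.0315, 27.2). ∠SVQ = 84.3° gives VQ at -57.5° from the x-axis; with |VQ| = 19.7, Q = (10.6, 10.6). ∠VQJ = 52.1° gives QJ at 175° from the x-axis; with |QJ| = 28.9, J = (-18.2, 13.3). ∠QJG = 62.7° gives JG at 57.3° from the x-axis; with |JG| = 24.9, G = (-4.77, 34.3). Then |HG| = |G − H| = 34.6.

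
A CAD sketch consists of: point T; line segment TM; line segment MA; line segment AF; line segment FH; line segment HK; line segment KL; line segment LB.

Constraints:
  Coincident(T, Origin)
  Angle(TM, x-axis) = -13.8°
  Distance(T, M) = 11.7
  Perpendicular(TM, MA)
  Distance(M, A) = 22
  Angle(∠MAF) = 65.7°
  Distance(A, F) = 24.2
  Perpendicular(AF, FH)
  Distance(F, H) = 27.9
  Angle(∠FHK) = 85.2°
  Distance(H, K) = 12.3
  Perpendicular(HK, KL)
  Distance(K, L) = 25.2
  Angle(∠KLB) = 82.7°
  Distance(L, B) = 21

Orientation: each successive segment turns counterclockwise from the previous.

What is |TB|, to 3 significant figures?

17.4

T is at the origin; TM runs at -13.8° with length 11.7, so M = (11.4, -2.79). TM is perpendicular to MA, so MA runs at 76.2°; with |MA| = 22.0, A = (16.6, 18.6). ∠MAF = 65.7° gives AF at -170° from the x-axis; with |AF| = 24.2, F = (-7.18, 14.2). The perpendicularity gives FH at right angles to AF, so FH runs at -79.5°; with |FH| = 27.9, H = (-2.10, -13.3). ∠FHK = 85.2° gives HK at 15.3° from the x-axis; with |HK| = 12.3, K = (9.76, -10.0). HK ⟂ KL, so KL runs at 105°; with |KL| = 25.2, L = (3.11, 14.3). ∠KLB = 82.7° gives LB at -157° from the x-axis; with |LB| = 21.0, B = (-16.3, 6.21). Then |TB| = |B − T| = 17.4.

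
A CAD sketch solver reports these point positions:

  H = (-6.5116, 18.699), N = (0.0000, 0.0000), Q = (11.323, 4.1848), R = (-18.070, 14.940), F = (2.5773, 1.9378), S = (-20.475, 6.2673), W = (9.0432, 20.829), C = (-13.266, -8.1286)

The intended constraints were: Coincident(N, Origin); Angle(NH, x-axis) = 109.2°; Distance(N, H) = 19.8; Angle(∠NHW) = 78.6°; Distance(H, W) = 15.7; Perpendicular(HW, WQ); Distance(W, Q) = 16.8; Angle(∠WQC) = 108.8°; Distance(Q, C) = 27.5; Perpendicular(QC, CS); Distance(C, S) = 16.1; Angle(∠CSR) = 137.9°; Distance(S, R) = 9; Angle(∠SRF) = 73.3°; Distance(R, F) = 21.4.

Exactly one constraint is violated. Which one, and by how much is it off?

Distance(R, F) = 21.4 — off by 3.00.

N = (0.00, 0.00) ✓; NH at 109.2° ✓; |NH| = 19.80 ✓; ∠NHW = 78.60° ✓; |HW| = 15.70 ✓; ∠(HW, WQ) = 90.00° ✓; |WQ| = 16.80 ✓; ∠WQC = 108.8° ✓; |QC| = 27.50 ✓; ∠(QC, CS) = 90.00° ✓; |CS| = 16.10 ✓; ∠CSR = 137.9° ✓; |SR| = 9.000 ✓; ∠SRF = 73.30° ✓; |RF| = 24.40 ✗.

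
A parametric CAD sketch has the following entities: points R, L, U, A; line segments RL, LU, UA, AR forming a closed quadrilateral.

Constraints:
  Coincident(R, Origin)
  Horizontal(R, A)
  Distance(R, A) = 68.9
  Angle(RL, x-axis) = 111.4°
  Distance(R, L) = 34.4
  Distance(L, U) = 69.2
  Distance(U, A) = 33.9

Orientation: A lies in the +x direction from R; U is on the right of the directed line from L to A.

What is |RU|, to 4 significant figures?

41.15

R is at the origin; RA is horizontal with |RA| = 68.9 and A in +x, so A = (68.9, 0). RL runs at 111.4° with |RL| = 34.4, so L = (-12.55, 32.03). U is determined by |LU| = 69.2 and |UA| = 33.9 together: it lies at the intersection of circle(L, 69.2) and circle(A, 33.9). With |LA| = 87.52, the foot of the radical line on LA is 64.55 from L and the perpendicular offset is √(69.2² − 64.55²) = 24.93. Taking the right-of-LA solution: U = (38.40, -14.80).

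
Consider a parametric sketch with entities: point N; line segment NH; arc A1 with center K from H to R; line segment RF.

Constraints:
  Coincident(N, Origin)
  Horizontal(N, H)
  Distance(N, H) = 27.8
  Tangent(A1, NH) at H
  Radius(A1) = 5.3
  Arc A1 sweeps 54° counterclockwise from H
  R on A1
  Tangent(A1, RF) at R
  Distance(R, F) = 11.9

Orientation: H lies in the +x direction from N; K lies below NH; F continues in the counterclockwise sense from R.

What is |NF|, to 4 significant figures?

20.31

N is at the origin; N and H share the same y with |NH| = 27.8 and H on the +x side, so H = (27.80, 0.000). Since A1 is tangent to NH there, KH ⟂ NH, so K = H + (0, -5.3) = (27.80, -5.300). On A1, H sits at bearing 90° from K; a 54° counterclockwise sweep puts R at bearing 144°, so R = K + 5.3·(cos 144°, sin 144°) = (23.51, -2.185). A1 meets RF tangentially, so KR is at right angles to RF, so RF runs along (−sin 144°, cos 144°); with |RF| = 11.9, F = (16.52, -11.81). Then |NF| = |F − N| = 20.31.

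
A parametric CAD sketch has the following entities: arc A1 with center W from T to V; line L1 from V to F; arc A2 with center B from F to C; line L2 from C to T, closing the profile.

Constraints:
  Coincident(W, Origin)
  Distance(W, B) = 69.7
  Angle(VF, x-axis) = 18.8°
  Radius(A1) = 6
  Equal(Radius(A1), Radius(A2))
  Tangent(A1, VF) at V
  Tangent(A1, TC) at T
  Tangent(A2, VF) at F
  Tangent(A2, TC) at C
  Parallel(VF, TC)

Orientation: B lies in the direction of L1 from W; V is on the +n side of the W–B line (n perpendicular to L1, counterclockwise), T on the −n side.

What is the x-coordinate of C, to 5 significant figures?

67.915

Tangency of A1 to both parallel lines with radius 6.0 puts V and T at W ± 6.0·n: V = (-1.9336, 5.6799), T = (1.9336, -5.6799). Equal radii place F and C the same way about B: F = B + 6.0·n = (64.048, 28.142), C = B − 6.0·n = (67.915, 16.782). So C.x = 67.915.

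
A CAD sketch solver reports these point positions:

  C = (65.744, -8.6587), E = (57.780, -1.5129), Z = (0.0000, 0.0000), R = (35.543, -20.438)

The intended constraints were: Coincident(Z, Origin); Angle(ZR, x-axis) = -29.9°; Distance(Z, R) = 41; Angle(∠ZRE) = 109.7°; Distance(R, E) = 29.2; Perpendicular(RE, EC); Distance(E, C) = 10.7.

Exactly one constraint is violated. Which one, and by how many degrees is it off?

Perpendicular(RE, EC) — off by 7.70°.

Z = (0.00, 0.00) ✓; ZR at -29.90° ✓; |ZR| = 41.00 ✓; ∠ZRE = 109.7° ✓; |RE| = 29.20 ✓; ∠(RE, EC) = 82.30° ✗; |EC| = 10.70 ✓.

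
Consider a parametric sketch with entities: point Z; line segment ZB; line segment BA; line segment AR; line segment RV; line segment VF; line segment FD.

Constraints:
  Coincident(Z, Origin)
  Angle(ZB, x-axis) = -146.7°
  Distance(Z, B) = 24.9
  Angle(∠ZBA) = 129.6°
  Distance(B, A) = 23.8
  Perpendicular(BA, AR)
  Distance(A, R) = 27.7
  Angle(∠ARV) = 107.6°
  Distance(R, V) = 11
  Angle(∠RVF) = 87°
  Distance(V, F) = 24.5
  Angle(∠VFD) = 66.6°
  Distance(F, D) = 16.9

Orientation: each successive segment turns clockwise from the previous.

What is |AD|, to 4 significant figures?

9.903

Z is at the origin; ZB runs at -146.7° with length 24.9, so B = (-20.81, -13.67). ∠ZBA = 129.6° gives BA at 162.9° from the x-axis; with |BA| = 23.8, A = (-43.56, -6.673). BA ⟂ AR, so AR runs at 72.90°; with |AR| = 27.7, R = (-35.41, 19.80). ∠ARV = 107.6° gives RV at 0.5000° from the x-axis; with |RV| = 11.0, V = (-24.41, 19.90). ∠RVF = 87.0° gives VF at -92.50° from the x-axis; with |VF| = 24.5, F = (-25.48, -4.578). ∠VFD = 66.6° gives FD at 154.1° from the x-axis; with |FD| = 16.9, D = (-40.69, 2.804). Then |AD| = |D − A| = 9.903.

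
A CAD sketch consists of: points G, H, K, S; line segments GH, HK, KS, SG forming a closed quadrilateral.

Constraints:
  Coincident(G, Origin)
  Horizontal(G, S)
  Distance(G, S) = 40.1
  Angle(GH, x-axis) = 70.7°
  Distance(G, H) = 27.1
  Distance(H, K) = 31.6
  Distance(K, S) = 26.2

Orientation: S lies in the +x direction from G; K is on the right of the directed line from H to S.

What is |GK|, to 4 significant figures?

15.51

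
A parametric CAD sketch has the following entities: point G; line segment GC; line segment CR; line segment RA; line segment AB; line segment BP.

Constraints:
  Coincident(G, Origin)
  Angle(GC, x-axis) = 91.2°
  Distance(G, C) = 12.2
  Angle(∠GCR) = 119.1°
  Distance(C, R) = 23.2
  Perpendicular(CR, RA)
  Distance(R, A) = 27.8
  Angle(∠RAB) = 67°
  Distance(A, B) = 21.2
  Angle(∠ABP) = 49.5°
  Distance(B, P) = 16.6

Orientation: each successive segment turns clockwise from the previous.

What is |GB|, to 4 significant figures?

13.07

G is at the origin; GC runs at 91.2° with length 12.2, so C = (-0.2555, 12.20). ∠GCR = 119.1° gives CR at 30.30° from the x-axis; with |CR| = 23.2, R = (19.78, 23.90). CR is perpendicular to RA, so RA runs at -59.70°; with |RA| = 27.8, A = (33.80, -0.1000). ∠RAB = 67.0° gives AB at -172.7° from the x-axis; with |AB| = 21.2, B = (12.77, -2.794). Then |GB| = |B − G| = 13.07.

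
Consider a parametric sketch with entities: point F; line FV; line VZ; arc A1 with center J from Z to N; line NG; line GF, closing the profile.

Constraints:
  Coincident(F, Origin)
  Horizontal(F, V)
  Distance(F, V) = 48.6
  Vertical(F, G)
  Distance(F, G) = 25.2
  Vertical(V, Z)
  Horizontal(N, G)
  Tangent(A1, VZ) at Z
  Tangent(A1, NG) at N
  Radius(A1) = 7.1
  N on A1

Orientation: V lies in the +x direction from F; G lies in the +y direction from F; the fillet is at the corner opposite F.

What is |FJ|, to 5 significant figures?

45.275

F is at the origin; F and V share the same y with |FV| = 48.6 and V on the +x side, so V = (48.600, 0.0000). FG is vertical with |FG| = 25.2 and G on the +y side, so G = (0.0000, 25.200). The virtual corner opposite F is at (48.600, 25.200). Tangency of A1 to VZ means the radius JZ is perpendicular to VZ and tangency of A1 to NG means the radius JN is perpendicular to NG, with radius 7.1, so the center J sits 7.1 in from both sides at J = (41.500, 18.100). Then |FJ| = |J − F| = 45.275.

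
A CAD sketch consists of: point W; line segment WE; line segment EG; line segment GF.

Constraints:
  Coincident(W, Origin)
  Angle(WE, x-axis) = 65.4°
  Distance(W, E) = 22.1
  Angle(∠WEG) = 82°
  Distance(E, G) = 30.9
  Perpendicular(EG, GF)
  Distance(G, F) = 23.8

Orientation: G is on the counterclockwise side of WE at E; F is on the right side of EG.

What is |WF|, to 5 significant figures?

53.491

W is at the origin; WE runs at 65.4° with length 22.1, so E = 22.1·(cos 65.4°, sin 65.4°) = (9.1998, 20.094). ∠WEG = 82.0°, so EG runs at 65.4° + (180° − 82.0°) = 163.40° from the x-axis; with |EG| = 30.9, G = E + 30.9·(cos 163.40°, sin 163.40°) = (-20.412, 28.922). EG is perpendicular to GF; with |GF| = 23.8 on the right of EG, F = G + 23.8·(0.28569, 0.95832) = (-13.613, 51.730). Then |WF| = |F − W| = 53.491.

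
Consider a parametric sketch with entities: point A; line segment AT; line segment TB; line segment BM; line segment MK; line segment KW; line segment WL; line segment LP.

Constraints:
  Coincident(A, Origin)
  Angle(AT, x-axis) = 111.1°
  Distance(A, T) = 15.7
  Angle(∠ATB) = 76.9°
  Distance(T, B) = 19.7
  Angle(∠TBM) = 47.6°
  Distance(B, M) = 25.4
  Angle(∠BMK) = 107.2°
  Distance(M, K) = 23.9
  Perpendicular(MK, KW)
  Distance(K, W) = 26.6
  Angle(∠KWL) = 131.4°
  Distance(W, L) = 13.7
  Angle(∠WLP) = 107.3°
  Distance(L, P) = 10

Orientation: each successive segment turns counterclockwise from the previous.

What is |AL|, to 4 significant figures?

34.65

A is at the origin; AT runs at 111.1° with length 15.7, so T = (-5.652, 14.65). ∠ATB = 76.9° gives TB at -145.8° from the x-axis; with |TB| = 19.7, B = (-21.95, 3.574). ∠TBM = 47.6° gives BM at -13.40° from the x-axis; with |BM| = 25.4, M = (2.763, -2.312). ∠BMK = 107.2° gives MK at 59.40° from the x-axis; with |MK| = 23.9, K = (14.93, 18.26). MK ⟂ KW, so KW runs at 149.4°; with |KW| = 26.6, W = (-7.967, 31.80). ∠KWL = 131.4° gives WL at -162.0° from the x-axis; with |WL| = 13.7, L = (-21.00, 27.57). Then |AL| = |L − A| = 34.65.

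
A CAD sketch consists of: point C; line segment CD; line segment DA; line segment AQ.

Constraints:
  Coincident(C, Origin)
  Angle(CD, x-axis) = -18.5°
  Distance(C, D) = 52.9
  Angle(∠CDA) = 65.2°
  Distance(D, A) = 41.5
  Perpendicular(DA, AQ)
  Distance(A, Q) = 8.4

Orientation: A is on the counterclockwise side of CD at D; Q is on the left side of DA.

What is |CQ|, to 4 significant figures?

44.08

C is at the origin; CD runs at -18.5° with length 52.9, so D = 52.9·(cos -18.5°, sin -18.5°) = (50.17, -16.79). ∠CDA = 65.2°, so DA runs at -18.5° + (180° − 65.2°) = 96.30° from the x-axis; with |DA| = 41.5, A = D + 41.5·(cos 96.30°, sin 96.30°) = (45.61, 24.46). The perpendicularity gives AQ at right angles to DA; with |AQ| = 8.4 on the left of DA, Q = A + 8.4·(-0.9940, -0.1097) = (37.26, 23.54). Then |CQ| = |Q − C| = 44.08.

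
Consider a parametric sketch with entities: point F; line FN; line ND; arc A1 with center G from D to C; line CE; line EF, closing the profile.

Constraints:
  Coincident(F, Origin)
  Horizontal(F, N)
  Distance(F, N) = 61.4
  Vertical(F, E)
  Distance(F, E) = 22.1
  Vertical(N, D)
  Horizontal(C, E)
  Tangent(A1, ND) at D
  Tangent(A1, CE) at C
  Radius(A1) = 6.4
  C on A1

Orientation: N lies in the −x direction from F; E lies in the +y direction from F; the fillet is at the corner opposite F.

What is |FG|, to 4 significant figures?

57.20

F is at the origin; FN is horizontal with |FN| = 61.4 and N on the −x side, so N = (-61.40, 0.000). F and E share the same x with |FE| = 22.1 and E on the +y side, so E = (0.000, 22.10). The virtual corner opposite F is at (-61.40, 22.10). Since A1 is tangent to ND there, GD ⟂ ND and tangency of A1 to CE means the radius GC is perpendicular to CE, with radius 6.4, so the center G sits 6.4 in from both sides at G = (-55.00, 15.70). Then |FG| = |G − F| = 57.20.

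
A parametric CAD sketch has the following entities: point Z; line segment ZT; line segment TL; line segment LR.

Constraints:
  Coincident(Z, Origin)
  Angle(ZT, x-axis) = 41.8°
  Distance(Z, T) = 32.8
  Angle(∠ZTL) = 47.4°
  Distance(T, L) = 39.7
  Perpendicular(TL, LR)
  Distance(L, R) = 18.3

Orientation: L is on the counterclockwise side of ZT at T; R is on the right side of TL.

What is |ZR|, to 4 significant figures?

45.91

Z is at the origin; ZT runs at 41.8° with length 32.8, so T = 32.8·(cos 41.8°, sin 41.8°) = (24.45, 21.86). ∠ZTL = 47.4°, so TL runs at 41.8° + (180° − 47.4°) = 174.4° from the x-axis; with |TL| = 39.7, L = T + 39.7·(cos 174.4°, sin 174.4°) = (-15.06, 25.74). TL ⟂ LR; with |LR| = 18.3 on the right of TL, R = L + 18.3·(0.09758, 0.9952) = (-13.27, 43.95). Then |ZR| = |R − Z| = 45.91.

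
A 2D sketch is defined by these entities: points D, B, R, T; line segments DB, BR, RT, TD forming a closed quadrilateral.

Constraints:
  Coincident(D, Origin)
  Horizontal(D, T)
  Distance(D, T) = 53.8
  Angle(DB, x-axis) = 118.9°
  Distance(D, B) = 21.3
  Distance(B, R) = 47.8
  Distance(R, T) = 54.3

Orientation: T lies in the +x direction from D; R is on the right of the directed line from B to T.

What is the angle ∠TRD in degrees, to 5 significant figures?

74.544°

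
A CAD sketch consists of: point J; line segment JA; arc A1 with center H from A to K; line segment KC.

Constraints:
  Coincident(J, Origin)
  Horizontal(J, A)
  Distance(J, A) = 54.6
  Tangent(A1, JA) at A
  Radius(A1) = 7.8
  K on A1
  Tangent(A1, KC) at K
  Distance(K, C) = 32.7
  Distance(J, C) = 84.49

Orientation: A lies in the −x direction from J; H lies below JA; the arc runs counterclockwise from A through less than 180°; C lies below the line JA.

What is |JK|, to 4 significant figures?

61.36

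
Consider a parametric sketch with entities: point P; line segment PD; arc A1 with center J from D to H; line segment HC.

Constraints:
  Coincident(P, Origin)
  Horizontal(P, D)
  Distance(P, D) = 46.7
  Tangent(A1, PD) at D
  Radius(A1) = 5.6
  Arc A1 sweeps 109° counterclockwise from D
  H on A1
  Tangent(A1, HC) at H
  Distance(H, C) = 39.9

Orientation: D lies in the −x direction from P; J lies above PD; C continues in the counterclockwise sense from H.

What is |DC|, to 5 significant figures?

45.800

P is at the origin; P and D share the same y with |PD| = 46.7 and D on the −x side, so D = (-46.700, 0.0000). The tangent condition forces JD to be normal to PD, so J = D + (0, 5.6) = (-46.700, 5.6000). On A1, D sits at bearing -90° from J; a 109° counterclockwise sweep puts H at bearing 19°, so H = J + 5.6·(cos 19°, sin 19°) = (-41.405, 7.4232). Since A1 is tangent to HC there, JH ⟂ HC, so HC runs along (−sin 19°, cos 19°); with |HC| = 39.9, C = (-54.395, 45.149). Then |DC| = |C − D| = 45.800.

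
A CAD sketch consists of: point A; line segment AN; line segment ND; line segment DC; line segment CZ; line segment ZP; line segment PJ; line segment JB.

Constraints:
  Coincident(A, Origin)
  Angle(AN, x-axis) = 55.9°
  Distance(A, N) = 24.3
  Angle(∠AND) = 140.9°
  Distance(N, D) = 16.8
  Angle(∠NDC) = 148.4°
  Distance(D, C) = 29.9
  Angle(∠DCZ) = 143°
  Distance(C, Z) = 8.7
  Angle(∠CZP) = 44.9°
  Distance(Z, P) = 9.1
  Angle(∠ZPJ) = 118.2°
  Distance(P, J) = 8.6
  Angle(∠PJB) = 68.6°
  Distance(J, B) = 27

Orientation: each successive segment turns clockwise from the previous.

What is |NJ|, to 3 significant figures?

38.2

A is at the origin; AN runs at 55.9° with length 24.3, so N = (13.6, 20.1). ∠AND = 140.9° gives ND at 16.8° from the x-axis; with |ND| = 16.8, D = (29.7, 25.0). ∠NDC = 148.4° gives DC at -14.8° from the x-axis; with |DC| = 29.9, C = (58.6, 17.3). ∠DCZ = 143.0° gives CZ at -51.8° from the x-axis; with |CZ| = 8.7, Z = (64.0, 10.5). ∠CZP = 44.9° gives ZP at 173° from the x-axis; with |ZP| = 9.1, P = (55.0, 11.6). ∠ZPJ = 118.2° gives PJ at 111° from the x-axis; with |PJ| = 8.6, J = (51.8, 19.6). Then |NJ| = |J − N| = 38.2.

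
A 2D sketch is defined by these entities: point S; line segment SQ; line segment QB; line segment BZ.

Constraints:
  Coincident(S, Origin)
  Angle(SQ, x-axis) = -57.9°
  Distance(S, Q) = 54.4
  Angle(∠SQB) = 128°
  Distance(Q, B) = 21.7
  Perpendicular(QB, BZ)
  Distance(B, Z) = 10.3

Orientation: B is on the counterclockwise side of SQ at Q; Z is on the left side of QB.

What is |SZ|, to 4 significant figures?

64.08

S is at the origin; SQ runs at -57.9° with length 54.4, so Q = 54.4·(cos -57.9°, sin -57.9°) = (28.91, -46.08). ∠SQB = 128.0°, so QB runs at -57.9° + (180° − 128.0°) = -5.900° from the x-axis; with |QB| = 21.7, B = Q + 21.7·(cos -5.900°, sin -5.900°) = (50.49, -48.31). QB is perpendicular to BZ; with |BZ| = 10.3 on the left of QB, Z = B + 10.3·(0.1028, 0.9947) = (51.55, -38.07). Then |SZ| = |Z − S| = 64.08.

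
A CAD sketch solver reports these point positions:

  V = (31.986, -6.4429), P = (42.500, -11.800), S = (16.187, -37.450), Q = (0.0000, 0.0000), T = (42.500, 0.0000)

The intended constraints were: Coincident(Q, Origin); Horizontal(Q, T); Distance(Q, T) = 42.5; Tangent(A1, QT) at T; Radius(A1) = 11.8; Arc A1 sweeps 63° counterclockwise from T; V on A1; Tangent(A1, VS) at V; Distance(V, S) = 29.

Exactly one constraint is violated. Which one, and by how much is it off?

Distance(V, S) = 29 — off by 5.80.

Q = (0.00, 0.00) ✓; Q.y = 0.00, T.y = 0.00 ✓; |QT| = 42.50 ✓; ∠(PT, TQ) = 90.00° ✓; |PT| = 11.80 ✓; bearing(P→V) − bearing(P→T) = 63.00° ✓; |PV| = 11.80 ✓; ∠(PV, VS) = 90.00° ✓; |VS| = 34.80 ✗.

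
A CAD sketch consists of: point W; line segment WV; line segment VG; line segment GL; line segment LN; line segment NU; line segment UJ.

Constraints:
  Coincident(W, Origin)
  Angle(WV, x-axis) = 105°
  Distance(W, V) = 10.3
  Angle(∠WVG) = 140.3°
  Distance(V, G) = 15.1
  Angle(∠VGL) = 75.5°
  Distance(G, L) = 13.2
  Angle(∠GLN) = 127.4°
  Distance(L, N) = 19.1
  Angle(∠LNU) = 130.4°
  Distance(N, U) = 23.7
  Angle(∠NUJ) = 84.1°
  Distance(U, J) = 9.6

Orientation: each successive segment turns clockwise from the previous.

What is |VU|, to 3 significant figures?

28.6

W is at the origin; WV runs at 105.0° with length 10.3, so V = (-2.67, 9.95). ∠WVG = 140.3° gives VG at 65.3° from the x-axis; with |VG| = 15.1, G = (3.64, 23.7). ∠VGL = 75.5° gives GL at -39.2° from the x-axis; with |GL| = 13.2, L = (13.9, 15.3). ∠GLN = 127.4° gives LN at -91.8° from the x-axis; with |LN| = 19.1, N = (13.3, -3.77). ∠LNU = 130.4° gives NU at -141° from the x-axis; with |NU| = 23.7, U = (-5.25, -18.6). Then |VU| = |U − V| = 28.6.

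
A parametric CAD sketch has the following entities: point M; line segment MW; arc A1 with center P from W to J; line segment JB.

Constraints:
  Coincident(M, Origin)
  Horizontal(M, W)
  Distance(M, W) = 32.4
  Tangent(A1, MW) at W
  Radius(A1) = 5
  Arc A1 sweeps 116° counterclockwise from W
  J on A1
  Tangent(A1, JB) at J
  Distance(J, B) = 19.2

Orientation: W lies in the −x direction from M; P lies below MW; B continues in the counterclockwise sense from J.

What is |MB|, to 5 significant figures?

37.533

M is at the origin; MW is horizontal with |MW| = 32.4 and W on the −x side, so W = (-32.400, 0.0000). Since A1 is tangent to MW there, PW ⟂ MW, so P = W + (0, -5) = (-32.400, -5.0000). On A1, W sits at bearing 90° from P; a 116° counterclockwise sweep puts J at bearing 206°, so J = P + 5.0·(cos 206°, sin 206°) = (-36.894, -7.1919). Since A1 is tangent to JB there, PJ ⟂ JB, so JB runs along (−sin 206°, cos 206°); with |JB| = 19.2, B = (-28.477, -24.449). Then |MB| = |B − M| = 37.533.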